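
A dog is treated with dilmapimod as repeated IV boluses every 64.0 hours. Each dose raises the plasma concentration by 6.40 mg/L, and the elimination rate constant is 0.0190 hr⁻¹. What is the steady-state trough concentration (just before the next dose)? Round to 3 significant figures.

Fraction remaining after one interval: e^(−kτ) = e^(−0.01900 × 64.0) = 0.2964
R = 1 / (1 − 0.2964) = 1.421
Css,max = 6.40 × 1.421 = 9.096 mg/L
Css,min = Css,max × e^(−kτ) = 9.096 × 0.2964 ≈ 2.70 mg/L

2.70 mg/L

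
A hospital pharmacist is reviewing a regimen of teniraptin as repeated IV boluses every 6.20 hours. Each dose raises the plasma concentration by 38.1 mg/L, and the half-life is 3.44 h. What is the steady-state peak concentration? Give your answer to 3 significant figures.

53.4 mg/L

k = ln 2 / 3.44 = 0.2015 h⁻¹
Fraction remaining after one interval: e^(−kτ) = e^(−0.2015 × 6.20) = 0.2867
R = 1 / (1 − 0.2867) = 1.402
Css,max = 38.1 × 1.402 ≈ 53.4 mg/L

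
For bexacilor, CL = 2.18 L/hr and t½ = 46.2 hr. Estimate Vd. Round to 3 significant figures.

145 L

k = ln 2 / t½ = ln 2 / 46.2 = 0.01500 hr⁻¹
V = CL / k = 2.18 / 0.01500 ≈ 145 L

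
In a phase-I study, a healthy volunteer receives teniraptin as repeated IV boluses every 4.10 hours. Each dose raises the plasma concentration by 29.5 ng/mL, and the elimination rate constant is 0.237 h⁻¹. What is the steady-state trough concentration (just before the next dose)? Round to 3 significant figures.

18.0 ng/mL

Fraction remaining after one interval: e^(−kτ) = e^(−0.2370 × 4.10) = 0.3784
R = 1 / (1 − 0.3784) = 1.609
Css,max = 29.5 × 1.609 = 47.46 ng/mL
Css,min = Css,max × e^(−kτ) = 47.46 × 0.3784 ≈ 18.0 ng/mL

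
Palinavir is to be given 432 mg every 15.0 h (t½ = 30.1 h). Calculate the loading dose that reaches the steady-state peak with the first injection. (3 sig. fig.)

k = ln 2 / 30.1 = 0.02303 h⁻¹
Accumulation ratio R = 1 / (1 − e^(−kτ)) = 1 / (1 − e^(−0.02303×15.0)) = 1 / (1 − 0.7079) = 3.424
Loading dose = maintenance dose × R = 432 × 3.424 ≈ 1480 mg

1480 mg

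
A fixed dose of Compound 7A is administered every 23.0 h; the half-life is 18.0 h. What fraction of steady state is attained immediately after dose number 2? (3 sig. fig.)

k = ln 2 / 18.0 = 0.03851 h⁻¹
f_n = 1 − e^(−nkτ) = 1 − e^(−2 × 0.03851 × 23.0) = 1 − e^(−1.771) = 1 − 0.1701 ≈ 0.830

0.830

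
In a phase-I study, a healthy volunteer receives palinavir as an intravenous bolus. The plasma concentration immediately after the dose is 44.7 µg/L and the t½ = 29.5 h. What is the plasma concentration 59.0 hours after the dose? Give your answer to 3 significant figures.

11.2 µg/L

k = ln 2 / 29.5 = 0.02350 h⁻¹
59.0 h is 2.000 half-lives, so C = 44.7 × (1/2)^2.000 = 44.7 × 0.2500 ≈ 11.2 µg/L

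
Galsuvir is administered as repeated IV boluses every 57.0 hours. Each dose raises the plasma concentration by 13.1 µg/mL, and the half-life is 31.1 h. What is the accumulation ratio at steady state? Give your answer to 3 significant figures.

k = ln 2 / 31.1 = 0.02229 h⁻¹
Fraction remaining after one interval: e^(−kτ) = e^(−0.02229 × 57.0) = 0.2807
R = 1 / (1 − 0.2807) = 1 / 0.7193 ≈ 1.39

1.39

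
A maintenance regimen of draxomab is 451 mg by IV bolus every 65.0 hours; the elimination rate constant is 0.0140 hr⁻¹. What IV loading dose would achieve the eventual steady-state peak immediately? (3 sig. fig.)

Accumulation ratio R = 1 / (1 − e^(−kτ)) = 1 / (1 − e^(−0.01400×65.0)) = 1 / (1 − 0.4025) = 1.674
Loading dose = maintenance dose × R = 451 × 1.674 ≈ 755 mg

755 mg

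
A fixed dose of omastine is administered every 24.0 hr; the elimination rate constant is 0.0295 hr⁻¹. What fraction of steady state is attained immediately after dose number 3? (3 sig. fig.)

f_n = 1 − e^(−nkτ) = 1 − e^(−3 × 0.02950 × 24.0) = 1 − e^(−2.124) = 1 − 0.1196 ≈ 0.880

0.880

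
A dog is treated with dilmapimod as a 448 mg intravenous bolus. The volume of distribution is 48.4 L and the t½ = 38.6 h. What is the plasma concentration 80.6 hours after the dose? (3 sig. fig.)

C₀ = dose / V = 448 / 48.4 = 9.256 mg/L
k = ln 2 / 38.6 = 0.01796 h⁻¹
C(t) = C₀ e^(−kt) = 9.256 × e^(−0.01796 × 80.6) = 9.256 × e^(−1.447) = 9.256 × 0.2352 ≈ 2.18 mg/L

2.18 mg/L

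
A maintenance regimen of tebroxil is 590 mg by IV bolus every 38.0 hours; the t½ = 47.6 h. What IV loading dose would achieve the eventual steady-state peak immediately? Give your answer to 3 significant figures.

1390 mg

k = ln 2 / 47.6 = 0.01456 h⁻¹
Accumulation ratio R = 1 / (1 − e^(−kτ)) = 1 / (1 − e^(−0.01456×38.0)) = 1 / (1 − 0.5750) = 2.353
Loading dose = maintenance dose × R = 590 × 2.353 ≈ 1390 mg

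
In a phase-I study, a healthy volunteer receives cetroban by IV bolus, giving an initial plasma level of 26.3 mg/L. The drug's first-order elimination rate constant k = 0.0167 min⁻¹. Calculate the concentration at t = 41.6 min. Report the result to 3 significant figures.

C(t) = C₀ e^(−kt) = 26.3 × e^(−0.01670 × 41.6) = 26.3 × e^(−0.6947) = 26.3 × 0.4992 ≈ 13.1 mg/L

13.1 mg/L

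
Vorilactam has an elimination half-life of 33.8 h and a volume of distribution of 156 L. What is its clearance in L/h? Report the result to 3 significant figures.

3.20 L/h

k = ln 2 / t½ = ln 2 / 33.8 = 0.02051 h⁻¹
CL = k · V = 0.02051 × 156 ≈ 3.20 L/h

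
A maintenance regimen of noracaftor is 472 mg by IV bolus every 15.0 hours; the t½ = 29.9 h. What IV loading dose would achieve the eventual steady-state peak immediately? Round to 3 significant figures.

k = ln 2 / 29.9 = 0.02318 h⁻¹
Accumulation ratio R = 1 / (1 − e^(−kτ)) = 1 / (1 − e^(−0.02318×15.0)) = 1 / (1 − 0.7063) = 3.405
Loading dose = maintenance dose × R = 472 × 3.405 ≈ 1610 mg

1610 mg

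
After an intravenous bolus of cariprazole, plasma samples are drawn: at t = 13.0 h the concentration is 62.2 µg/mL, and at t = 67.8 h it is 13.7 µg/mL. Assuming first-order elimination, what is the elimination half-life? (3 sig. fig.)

k = ln(C₁/C₂) / (t₂ − t₁) = ln(62.2/13.7) / (67.8 − 13.0)
  = 1.513 / 54.80 = 0.02761 h⁻¹
t½ = ln 2 / k = ln 2 / 0.02761 ≈ 25.1 hours

25.1 hours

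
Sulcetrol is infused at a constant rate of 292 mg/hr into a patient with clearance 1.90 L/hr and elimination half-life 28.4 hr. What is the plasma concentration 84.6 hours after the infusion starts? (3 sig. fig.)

134 µg/mL

Css = rate / CL = 292 / 1.90 = 153.7 µg/mL
k = ln 2 / 28.4 = 0.02441 hr⁻¹
C(t) = Css (1 − e^(−kt)) = 153.7 × (1 − e^(−2.065)) = 153.7 × 0.8732 ≈ 134 µg/mL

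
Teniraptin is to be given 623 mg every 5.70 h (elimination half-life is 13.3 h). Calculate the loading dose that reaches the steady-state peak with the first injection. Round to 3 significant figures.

k = ln 2 / 13.3 = 0.05212 h⁻¹
Accumulation ratio R = 1 / (1 − e^(−kτ)) = 1 / (1 − e^(−0.05212×5.70)) = 1 / (1 − 0.7430) = 3.891
Loading dose = maintenance dose × R = 623 × 3.891 ≈ 2420 mg

2420 mg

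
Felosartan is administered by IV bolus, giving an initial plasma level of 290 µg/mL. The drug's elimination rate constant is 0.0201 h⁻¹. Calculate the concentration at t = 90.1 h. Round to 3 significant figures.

C(t) = C₀ e^(−kt) = 290 × e^(−0.02010 × 90.1) = 290 × e^(−1.811) = 290 × 0.1635 ≈ 47.4 µg/mL

47.4 µg/mL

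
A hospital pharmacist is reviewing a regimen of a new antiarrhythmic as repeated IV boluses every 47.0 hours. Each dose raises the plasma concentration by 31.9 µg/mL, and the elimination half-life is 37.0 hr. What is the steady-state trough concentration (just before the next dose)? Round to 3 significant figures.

k = ln 2 / 37.0 = 0.01873 hr⁻¹
Fraction remaining after one interval: e^(−kτ) = e^(−0.01873 × 47.0) = 0.4146
R = 1 / (1 − 0.4146) = 1.708
Css,max = 31.9 × 1.708 = 54.49 µg/mL
Css,min = Css,max × e^(−kτ) = 54.49 × 0.4146 ≈ 22.6 µg/mL

22.6 µg/mL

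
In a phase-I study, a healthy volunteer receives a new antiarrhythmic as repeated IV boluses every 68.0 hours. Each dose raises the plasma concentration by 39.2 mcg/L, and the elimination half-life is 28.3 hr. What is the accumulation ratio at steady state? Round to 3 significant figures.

k = ln 2 / 28.3 = 0.02449 hr⁻¹
Fraction remaining after one interval: e^(−kτ) = e^(−0.02449 × 68.0) = 0.1891
R = 1 / (1 − 0.1891) = 1 / 0.8109 ≈ 1.23

1.23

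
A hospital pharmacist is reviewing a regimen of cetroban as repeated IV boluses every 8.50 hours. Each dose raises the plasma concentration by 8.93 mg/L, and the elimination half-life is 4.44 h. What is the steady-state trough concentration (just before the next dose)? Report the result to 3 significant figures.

3.22 mg/L

k = ln 2 / 4.44 = 0.1561 h⁻¹
Fraction remaining after one interval: e^(−kτ) = e^(−0.1561 × 8.50) = 0.2653
R = 1 / (1 − 0.2653) = 1.361
Css,max = 8.93 × 1.361 = 12.15 mg/L
Css,min = Css,max × e^(−kτ) = 12.15 × 0.2653 ≈ 3.22 mg/L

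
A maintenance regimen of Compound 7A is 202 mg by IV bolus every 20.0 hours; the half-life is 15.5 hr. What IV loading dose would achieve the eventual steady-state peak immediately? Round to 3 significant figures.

k = ln 2 / 15.5 = 0.04472 hr⁻¹
Accumulation ratio R = 1 / (1 − e^(−kτ)) = 1 / (1 − e^(−0.04472×20.0)) = 1 / (1 − 0.4089) = 1.692
Loading dose = maintenance dose × R = 202 × 1.692 ≈ 342 mg

342 mg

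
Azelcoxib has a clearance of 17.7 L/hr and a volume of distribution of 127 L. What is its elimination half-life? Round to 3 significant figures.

k = CL / V = 17.7 / 127 = 0.1394 hr⁻¹
t½ = ln 2 / k = ln 2 / 0.1394 ≈ 4.97 hours

4.97 hours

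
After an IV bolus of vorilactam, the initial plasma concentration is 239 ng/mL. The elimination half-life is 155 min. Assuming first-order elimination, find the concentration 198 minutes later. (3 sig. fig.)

k = ln 2 / 155 = 0.004472 min⁻¹
198 min is 1.277 half-lives, so C = 239 × (1/2)^1.277 = 239 × 0.4125 ≈ 98.6 ng/mL

98.6 ng/mL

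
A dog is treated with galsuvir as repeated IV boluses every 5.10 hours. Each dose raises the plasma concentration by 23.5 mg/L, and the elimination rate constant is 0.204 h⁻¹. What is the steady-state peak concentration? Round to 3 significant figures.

36.3 mg/L

Fraction remaining after one interval: e^(−kτ) = e^(−0.2040 × 5.10) = 0.3533
R = 1 / (1 − 0.3533) = 1.546
Css,max = 23.5 × 1.546 ≈ 36.3 mg/L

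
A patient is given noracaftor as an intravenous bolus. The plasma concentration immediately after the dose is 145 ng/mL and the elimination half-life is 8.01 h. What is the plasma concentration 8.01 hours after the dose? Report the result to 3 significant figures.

72.5 ng/mL

k = ln 2 / 8.01 = 0.08654 h⁻¹
C(t) = C₀ e^(−kt) = 145 × e^(−0.08654 × 8.01) = 145 × e^(−0.6931) = 145 × 0.5000 ≈ 72.5 ng/mL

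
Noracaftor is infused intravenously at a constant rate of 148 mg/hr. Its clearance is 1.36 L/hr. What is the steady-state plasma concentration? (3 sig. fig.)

109 µg/mL

Css = infusion rate / CL = 148 / 1.36 ≈ 109 µg/mL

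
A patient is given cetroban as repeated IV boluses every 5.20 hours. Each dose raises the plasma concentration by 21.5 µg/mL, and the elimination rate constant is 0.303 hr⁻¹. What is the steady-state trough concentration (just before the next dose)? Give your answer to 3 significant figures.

5.61 µg/mL

Fraction remaining after one interval: e^(−kτ) = e^(−0.3030 × 5.20) = 0.2069
R = 1 / (1 − 0.2069) = 1.261
Css,max = 21.5 × 1.261 = 27.11 µg/mL
Css,min = Css,max × e^(−kτ) = 27.11 × 0.2069 ≈ 5.61 µg/mL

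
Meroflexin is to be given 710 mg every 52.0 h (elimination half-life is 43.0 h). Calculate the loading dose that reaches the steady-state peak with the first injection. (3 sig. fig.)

1250 mg

k = ln 2 / 43.0 = 0.01612 h⁻¹
Accumulation ratio R = 1 / (1 − e^(−kτ)) = 1 / (1 − e^(−0.01612×52.0)) = 1 / (1 − 0.4325) = 1.762
Loading dose = maintenance dose × R = 710 × 1.762 ≈ 1250 mg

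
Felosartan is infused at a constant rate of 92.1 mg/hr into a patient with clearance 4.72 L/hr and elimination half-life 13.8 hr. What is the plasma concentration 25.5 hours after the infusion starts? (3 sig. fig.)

14.1 mg/L

Css = rate / CL = 92.1 / 4.72 = 19.51 mg/L
k = ln 2 / 13.8 = 0.05023 hr⁻¹
C(t) = Css (1 − e^(−kt)) = 19.51 × (1 − e^(−1.281)) = 19.51 × 0.7222 ≈ 14.1 mg/L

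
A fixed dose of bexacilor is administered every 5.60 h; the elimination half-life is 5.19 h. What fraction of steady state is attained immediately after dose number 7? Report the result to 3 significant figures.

0.995

k = ln 2 / 5.19 = 0.1336 h⁻¹
f_n = 1 − e^(−nkτ) = 1 − e^(−7 × 0.1336 × 5.60) = 1 − e^(−5.235) = 1 − 0.005325 ≈ 0.995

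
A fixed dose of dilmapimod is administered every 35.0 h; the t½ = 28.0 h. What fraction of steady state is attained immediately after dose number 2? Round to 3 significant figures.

0.823

k = ln 2 / 28.0 = 0.02476 h⁻¹
f_n = 1 − e^(−nkτ) = 1 − e^(−2 × 0.02476 × 35.0) = 1 − e^(−1.733) = 1 − 0.1768 ≈ 0.823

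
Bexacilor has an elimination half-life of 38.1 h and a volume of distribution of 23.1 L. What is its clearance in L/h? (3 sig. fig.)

0.420 L/h

k = ln 2 / t½ = ln 2 / 38.1 = 0.01819 h⁻¹
CL = k · V = 0.01819 × 23.1 ≈ 0.420 L/h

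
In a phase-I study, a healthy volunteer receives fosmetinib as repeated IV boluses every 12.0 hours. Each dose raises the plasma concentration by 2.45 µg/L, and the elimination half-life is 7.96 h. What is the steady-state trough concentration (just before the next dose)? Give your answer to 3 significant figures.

k = ln 2 / 7.96 = 0.08708 h⁻¹
Fraction remaining after one interval: e^(−kτ) = e^(−0.08708 × 12.0) = 0.3517
R = 1 / (1 − 0.3517) = 1.543
Css,max = 2.45 × 1.543 = 3.779 µg/L
Css,min = Css,max × e^(−kτ) = 3.779 × 0.3517 ≈ 1.33 µg/L

1.33 µg/L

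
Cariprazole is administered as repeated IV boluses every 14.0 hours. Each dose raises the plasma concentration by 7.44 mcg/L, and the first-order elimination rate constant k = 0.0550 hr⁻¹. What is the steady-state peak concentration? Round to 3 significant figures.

Fraction remaining after one interval: e^(−kτ) = e^(−0.05500 × 14.0) = 0.4630
R = 1 / (1 − 0.4630) = 1.862
Css,max = 7.44 × 1.862 ≈ 13.9 mcg/L

13.9 mcg/L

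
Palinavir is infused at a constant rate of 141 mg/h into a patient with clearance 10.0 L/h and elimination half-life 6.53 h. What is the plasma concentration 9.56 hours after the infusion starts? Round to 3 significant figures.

Css = rate / CL = 141 / 10.0 = 14.10 µg/mL
k = ln 2 / 6.53 = 0.1061 h⁻¹
C(t) = Css (1 − e^(−kt)) = 14.10 × (1 − e^(−1.015)) = 14.10 × 0.6375 ≈ 8.99 µg/mL

8.99 µg/mL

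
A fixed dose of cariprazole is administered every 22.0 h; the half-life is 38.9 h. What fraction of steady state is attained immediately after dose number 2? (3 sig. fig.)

k = ln 2 / 38.9 = 0.01782 h⁻¹
f_n = 1 − e^(−nkτ) = 1 − e^(−2 × 0.01782 × 22.0) = 1 − e^(−0.7840) = 1 − 0.4566 ≈ 0.543

0.543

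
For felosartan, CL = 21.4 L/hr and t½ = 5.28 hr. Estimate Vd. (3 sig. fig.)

163 L

k = ln 2 / t½ = ln 2 / 5.28 = 0.1313 hr⁻¹
V = CL / k = 21.4 / 0.1313 ≈ 163 L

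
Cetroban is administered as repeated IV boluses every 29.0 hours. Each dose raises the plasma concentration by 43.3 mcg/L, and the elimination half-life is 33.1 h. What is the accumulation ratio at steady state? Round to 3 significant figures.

2.20

k = ln 2 / 33.1 = 0.02094 h⁻¹
Fraction remaining after one interval: e^(−kτ) = e^(−0.02094 × 29.0) = 0.5448
R = 1 / (1 − 0.5448) = 1 / 0.4552 ≈ 2.20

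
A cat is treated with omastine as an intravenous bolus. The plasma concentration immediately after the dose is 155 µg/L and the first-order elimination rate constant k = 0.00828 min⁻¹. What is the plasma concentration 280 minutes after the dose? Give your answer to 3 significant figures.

C(t) = C₀ e^(−kt) = 155 × e^(−0.008280 × 280) = 155 × e^(−2.318) = 155 × 0.09843 ≈ 15.3 µg/L

15.3 µg/L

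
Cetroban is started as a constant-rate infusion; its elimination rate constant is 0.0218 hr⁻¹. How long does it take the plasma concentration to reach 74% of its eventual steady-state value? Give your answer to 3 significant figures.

f = 1 − e^(−kt)  ⇒  t = −ln(1 − f) / k
t = −ln(1 − 0.74) / 0.02180 = 1.347 / 0.02180 ≈ 61.8 hours

61.8 hours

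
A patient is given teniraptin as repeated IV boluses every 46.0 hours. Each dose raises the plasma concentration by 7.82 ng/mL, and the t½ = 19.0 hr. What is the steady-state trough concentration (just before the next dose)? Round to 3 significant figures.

k = ln 2 / 19.0 = 0.03648 hr⁻¹
Fraction remaining after one interval: e^(−kτ) = e^(−0.03648 × 46.0) = 0.1867
R = 1 / (1 − 0.1867) = 1.230
Css,max = 7.82 × 1.230 = 9.615 ng/mL
Css,min = Css,max × e^(−kτ) = 9.615 × 0.1867 ≈ 1.80 ng/mL

1.80 ng/mL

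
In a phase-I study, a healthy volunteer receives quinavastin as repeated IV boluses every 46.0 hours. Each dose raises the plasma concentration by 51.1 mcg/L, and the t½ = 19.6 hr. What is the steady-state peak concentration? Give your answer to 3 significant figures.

63.6 mcg/L

k = ln 2 / 19.6 = 0.03536 hr⁻¹
Fraction remaining after one interval: e^(−kτ) = e^(−0.03536 × 46.0) = 0.1966
R = 1 / (1 − 0.1966) = 1.245
Css,max = 51.1 × 1.245 ≈ 63.6 mcg/L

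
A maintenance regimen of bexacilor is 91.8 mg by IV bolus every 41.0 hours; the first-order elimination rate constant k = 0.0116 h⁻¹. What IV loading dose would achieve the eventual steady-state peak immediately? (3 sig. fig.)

Accumulation ratio R = 1 / (1 − e^(−kτ)) = 1 / (1 − e^(−0.01160×41.0)) = 1 / (1 − 0.6215) = 2.642
Loading dose = maintenance dose × R = 91.8 × 2.642 ≈ 243 mg

243 mg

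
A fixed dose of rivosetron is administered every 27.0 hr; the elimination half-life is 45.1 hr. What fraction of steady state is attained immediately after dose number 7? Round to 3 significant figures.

k = ln 2 / 45.1 = 0.01537 hr⁻¹
f_n = 1 − e^(−nkτ) = 1 − e^(−7 × 0.01537 × 27.0) = 1 − e^(−2.905) = 1 − 0.05476 ≈ 0.945

0.945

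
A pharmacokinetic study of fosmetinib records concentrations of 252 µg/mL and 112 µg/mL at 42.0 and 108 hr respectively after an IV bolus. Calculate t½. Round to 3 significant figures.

k = ln(C₁/C₂) / (t₂ − t₁) = ln(252/112) / (108 − 42.0)
  = 0.8109 / 66.00 = 0.01229 hr⁻¹
t½ = ln 2 / k = ln 2 / 0.01229 ≈ 56.4 hours

56.4 hours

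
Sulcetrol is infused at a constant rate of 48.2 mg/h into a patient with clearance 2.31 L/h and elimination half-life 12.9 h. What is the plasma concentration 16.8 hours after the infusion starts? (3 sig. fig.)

Css = rate / CL = 48.2 / 2.31 = 20.87 µg/mL
k = ln 2 / 12.9 = 0.05373 h⁻¹
C(t) = Css (1 − e^(−kt)) = 20.87 × (1 − e^(−0.9027)) = 20.87 × 0.5945 ≈ 12.4 µg/mL

12.4 µg/mL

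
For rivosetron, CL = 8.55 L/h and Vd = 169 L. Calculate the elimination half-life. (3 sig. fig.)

k = CL / V = 8.55 / 169 = 0.05059 h⁻¹
t½ = ln 2 / k = ln 2 / 0.05059 ≈ 13.7 hours

13.7 hours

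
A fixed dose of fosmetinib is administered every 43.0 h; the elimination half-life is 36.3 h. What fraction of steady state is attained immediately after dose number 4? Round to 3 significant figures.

0.963

k = ln 2 / 36.3 = 0.01909 h⁻¹
f_n = 1 − e^(−nkτ) = 1 − e^(−4 × 0.01909 × 43.0) = 1 − e^(−3.284) = 1 − 0.03747 ≈ 0.963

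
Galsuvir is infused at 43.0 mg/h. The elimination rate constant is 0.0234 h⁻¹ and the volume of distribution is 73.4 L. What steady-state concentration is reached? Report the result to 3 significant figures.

25.0 mg/L

CL = k · V = 0.0234 × 73.4 = 1.718 L/h
Css = rate / CL = 43.0 / 1.718 ≈ 25.0 mg/L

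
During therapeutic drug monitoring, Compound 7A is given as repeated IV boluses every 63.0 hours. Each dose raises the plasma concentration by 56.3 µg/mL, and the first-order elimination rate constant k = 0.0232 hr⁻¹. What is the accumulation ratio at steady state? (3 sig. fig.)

1.30

Fraction remaining after one interval: e^(−kτ) = e^(−0.02320 × 63.0) = 0.2319
R = 1 / (1 − 0.2319) = 1 / 0.7681 ≈ 1.30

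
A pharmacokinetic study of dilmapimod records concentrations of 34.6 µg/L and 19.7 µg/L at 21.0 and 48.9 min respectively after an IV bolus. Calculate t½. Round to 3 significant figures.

k = ln(C₁/C₂) / (t₂ − t₁) = ln(34.6/19.7) / (48.9 − 21.0)
  = 0.5632 / 27.90 = 0.02019 min⁻¹
t½ = ln 2 / k = ln 2 / 0.02019 ≈ 34.3 minutes

34.3 minutes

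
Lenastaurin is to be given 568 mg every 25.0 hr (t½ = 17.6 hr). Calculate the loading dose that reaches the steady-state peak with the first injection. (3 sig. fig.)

k = ln 2 / 17.6 = 0.03938 hr⁻¹
Accumulation ratio R = 1 / (1 − e^(−kτ)) = 1 / (1 − e^(−0.03938×25.0)) = 1 / (1 − 0.3736) = 1.596
Loading dose = maintenance dose × R = 568 × 1.596 ≈ 907 mg

907 mg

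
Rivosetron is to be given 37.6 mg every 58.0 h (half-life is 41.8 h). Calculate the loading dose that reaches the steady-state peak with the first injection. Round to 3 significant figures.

k = ln 2 / 41.8 = 0.01658 h⁻¹
Accumulation ratio R = 1 / (1 − e^(−kτ)) = 1 / (1 − e^(−0.01658×58.0)) = 1 / (1 − 0.3822) = 1.619
Loading dose = maintenance dose × R = 37.6 × 1.619 ≈ 60.9 mg

60.9 mg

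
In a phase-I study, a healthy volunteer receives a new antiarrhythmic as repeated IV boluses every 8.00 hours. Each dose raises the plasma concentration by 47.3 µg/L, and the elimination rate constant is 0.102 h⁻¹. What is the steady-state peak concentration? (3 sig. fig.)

84.8 µg/L

Fraction remaining after one interval: e^(−kτ) = e^(−0.1020 × 8.00) = 0.4422
R = 1 / (1 − 0.4422) = 1.793
Css,max = 47.3 × 1.793 ≈ 84.8 µg/L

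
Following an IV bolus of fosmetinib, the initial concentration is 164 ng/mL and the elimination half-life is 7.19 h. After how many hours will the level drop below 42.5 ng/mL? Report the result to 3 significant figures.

14.0 hours

k = ln 2 / 7.19 = 0.09640 h⁻¹
C(t) = C₀ e^(−kt)  ⇒  t = ln(C₀/C) / k
t = ln(164/42.5) / 0.09640 = 1.350 / 0.09640 ≈ 14.0 hours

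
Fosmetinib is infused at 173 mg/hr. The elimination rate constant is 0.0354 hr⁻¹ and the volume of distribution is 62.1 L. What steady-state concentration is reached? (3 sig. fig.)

78.7 µg/mL

CL = k · V = 0.0354 × 62.1 = 2.198 L/hr
Css = rate / CL = 173 / 2.198 ≈ 78.7 µg/mL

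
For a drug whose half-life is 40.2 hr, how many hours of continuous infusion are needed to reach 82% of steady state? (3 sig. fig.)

99.5 hours

k = ln 2 / 40.2 = 0.01724 hr⁻¹
f = 1 − e^(−kt)  ⇒  t = −ln(1 − f) / k
t = −ln(1 − 0.82) / 0.01724 = 1.715 / 0.01724 ≈ 99.5 hours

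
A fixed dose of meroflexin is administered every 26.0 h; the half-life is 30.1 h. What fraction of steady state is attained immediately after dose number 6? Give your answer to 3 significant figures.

0.972

k = ln 2 / 30.1 = 0.02303 h⁻¹
f_n = 1 − e^(−nkτ) = 1 − e^(−6 × 0.02303 × 26.0) = 1 − e^(−3.592) = 1 − 0.02753 ≈ 0.972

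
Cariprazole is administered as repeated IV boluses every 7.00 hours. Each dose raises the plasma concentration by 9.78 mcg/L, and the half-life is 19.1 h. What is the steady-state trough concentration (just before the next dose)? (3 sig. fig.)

33.8 mcg/L

k = ln 2 / 19.1 = 0.03629 h⁻¹
Fraction remaining after one interval: e^(−kτ) = e^(−0.03629 × 7.00) = 0.7757
R = 1 / (1 − 0.7757) = 4.458
Css,max = 9.78 × 4.458 = 43.60 mcg/L
Css,min = Css,max × e^(−kτ) = 43.60 × 0.7757 ≈ 33.8 mcg/L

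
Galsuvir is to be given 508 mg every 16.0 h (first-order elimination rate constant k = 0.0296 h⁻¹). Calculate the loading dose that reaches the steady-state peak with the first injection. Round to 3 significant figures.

1350 mg

Accumulation ratio R = 1 / (1 − e^(−kτ)) = 1 / (1 − e^(−0.02960×16.0)) = 1 / (1 − 0.6228) = 2.651
Loading dose = maintenance dose × R = 508 × 2.651 ≈ 1350 mg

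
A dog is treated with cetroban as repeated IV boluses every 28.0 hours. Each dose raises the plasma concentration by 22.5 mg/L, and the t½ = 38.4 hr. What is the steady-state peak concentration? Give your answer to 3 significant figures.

k = ln 2 / 38.4 = 0.01805 hr⁻¹
Fraction remaining after one interval: e^(−kτ) = e^(−0.01805 × 28.0) = 0.6033
R = 1 / (1 − 0.6033) = 2.520
Css,max = 22.5 × 2.520 ≈ 56.7 mg/L

56.7 mg/L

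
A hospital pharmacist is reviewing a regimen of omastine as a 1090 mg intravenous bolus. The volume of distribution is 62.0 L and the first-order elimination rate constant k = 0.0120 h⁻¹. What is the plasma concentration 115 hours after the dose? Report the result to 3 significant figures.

4.42 mg/L

C₀ = dose / V = 1090 / 62.0 = 17.58 mg/L
C(t) = C₀ e^(−kt) = 17.58 × e^(−0.01200 × 115) = 17.58 × e^(−1.380) = 17.58 × 0.2516 ≈ 4.42 mg/L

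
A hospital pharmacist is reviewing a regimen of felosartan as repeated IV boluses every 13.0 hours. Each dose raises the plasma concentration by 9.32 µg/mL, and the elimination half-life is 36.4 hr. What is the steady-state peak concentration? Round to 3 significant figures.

42.5 µg/mL

k = ln 2 / 36.4 = 0.01904 hr⁻¹
Fraction remaining after one interval: e^(−kτ) = e^(−0.01904 × 13.0) = 0.7807
R = 1 / (1 − 0.7807) = 4.560
Css,max = 9.32 × 4.560 ≈ 42.5 µg/mL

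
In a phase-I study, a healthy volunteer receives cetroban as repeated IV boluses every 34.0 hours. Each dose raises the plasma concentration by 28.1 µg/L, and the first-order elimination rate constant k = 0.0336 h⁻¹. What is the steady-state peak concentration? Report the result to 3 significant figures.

41.3 µg/L

Fraction remaining after one interval: e^(−kτ) = e^(−0.03360 × 34.0) = 0.3191
R = 1 / (1 − 0.3191) = 1.469
Css,max = 28.1 × 1.469 ≈ 41.3 µg/L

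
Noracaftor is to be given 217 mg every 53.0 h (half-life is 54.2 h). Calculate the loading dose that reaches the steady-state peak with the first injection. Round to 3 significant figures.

441 mg

k = ln 2 / 54.2 = 0.01279 h⁻¹
Accumulation ratio R = 1 / (1 − e^(−kτ)) = 1 / (1 − e^(−0.01279×53.0)) = 1 / (1 − 0.5077) = 2.031
Loading dose = maintenance dose × R = 217 × 2.031 ≈ 441 mg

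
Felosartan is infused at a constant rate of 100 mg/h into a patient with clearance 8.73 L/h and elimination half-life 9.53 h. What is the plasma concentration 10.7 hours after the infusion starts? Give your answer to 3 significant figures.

6.19 µg/mL

Css = rate / CL = 100 / 8.73 = 11.45 µg/mL
k = ln 2 / 9.53 = 0.07273 h⁻¹
C(t) = Css (1 − e^(−kt)) = 11.45 × (1 − e^(−0.7782)) = 11.45 × 0.5408 ≈ 6.19 µg/mL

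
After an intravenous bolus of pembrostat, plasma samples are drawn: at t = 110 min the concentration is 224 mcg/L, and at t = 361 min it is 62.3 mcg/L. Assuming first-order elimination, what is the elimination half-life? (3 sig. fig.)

k = ln(C₁/C₂) / (t₂ − t₁) = ln(224/62.3) / (361 − 110)
  = 1.280 / 251.0 = 0.005098 min⁻¹
t½ = ln 2 / k = ln 2 / 0.005098 ≈ 136 minutes

136 minutes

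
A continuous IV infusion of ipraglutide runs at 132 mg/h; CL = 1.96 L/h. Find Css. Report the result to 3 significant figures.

Css = infusion rate / CL = 132 / 1.96 ≈ 67.3 mg/L

67.3 mg/L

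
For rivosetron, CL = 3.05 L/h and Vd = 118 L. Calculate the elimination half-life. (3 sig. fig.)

k = CL / V = 3.05 / 118 = 0.02585 h⁻¹
t½ = ln 2 / k = ln 2 / 0.02585 ≈ 26.8 hours

26.8 hours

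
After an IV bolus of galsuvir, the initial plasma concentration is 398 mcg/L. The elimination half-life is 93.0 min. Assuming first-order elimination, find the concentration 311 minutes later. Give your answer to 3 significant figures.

k = ln 2 / 93.0 = 0.007453 min⁻¹
311 min is 3.344 half-lives, so C = 398 × (1/2)^3.344 = 398 × 0.09848 ≈ 39.2 mcg/L

39.2 mcg/L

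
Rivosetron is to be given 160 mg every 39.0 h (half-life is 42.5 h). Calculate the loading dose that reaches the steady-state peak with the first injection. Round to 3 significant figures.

k = ln 2 / 42.5 = 0.01631 h⁻¹
Accumulation ratio R = 1 / (1 − e^(−kτ)) = 1 / (1 − e^(−0.01631×39.0)) = 1 / (1 − 0.5294) = 2.125
Loading dose = maintenance dose × R = 160 × 2.125 ≈ 340 mg

340 mg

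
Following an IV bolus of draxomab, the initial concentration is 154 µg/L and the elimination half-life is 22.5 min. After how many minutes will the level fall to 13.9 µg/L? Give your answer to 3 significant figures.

78.1 minutes

k = ln 2 / 22.5 = 0.03081 min⁻¹
C(t) = C₀ e^(−kt)  ⇒  t = ln(C₀/C) / k
t = ln(154/13.9) / 0.03081 = 2.405 / 0.03081 ≈ 78.1 minutes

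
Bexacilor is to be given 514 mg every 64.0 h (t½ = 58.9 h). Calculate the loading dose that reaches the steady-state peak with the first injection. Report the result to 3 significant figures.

k = ln 2 / 58.9 = 0.01177 h⁻¹
Accumulation ratio R = 1 / (1 − e^(−kτ)) = 1 / (1 − e^(−0.01177×64.0)) = 1 / (1 − 0.4709) = 1.890
Loading dose = maintenance dose × R = 514 × 1.890 ≈ 971 mg

971 mg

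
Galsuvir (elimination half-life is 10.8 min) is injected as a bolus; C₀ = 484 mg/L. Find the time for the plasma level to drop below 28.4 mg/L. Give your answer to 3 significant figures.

44.2 minutes

k = ln 2 / 10.8 = 0.06418 min⁻¹
C(t) = C₀ e^(−kt)  ⇒  t = ln(C₀/C) / k
t = ln(484/28.4) / 0.06418 = 2.836 / 0.06418 ≈ 44.2 minutes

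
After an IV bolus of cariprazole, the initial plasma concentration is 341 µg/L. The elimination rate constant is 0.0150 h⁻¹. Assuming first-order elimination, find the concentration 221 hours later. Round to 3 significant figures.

12.4 µg/L

C(t) = C₀ e^(−kt) = 341 × e^(−0.01500 × 221) = 341 × e^(−3.315) = 341 × 0.03633 ≈ 12.4 µg/L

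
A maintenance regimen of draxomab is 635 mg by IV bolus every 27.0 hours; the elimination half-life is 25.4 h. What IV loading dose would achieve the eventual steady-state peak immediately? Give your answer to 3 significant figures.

1220 mg

k = ln 2 / 25.4 = 0.02729 h⁻¹
Accumulation ratio R = 1 / (1 − e^(−kτ)) = 1 / (1 − e^(−0.02729×27.0)) = 1 / (1 − 0.4786) = 1.918
Loading dose = maintenance dose × R = 635 × 1.918 ≈ 1220 mg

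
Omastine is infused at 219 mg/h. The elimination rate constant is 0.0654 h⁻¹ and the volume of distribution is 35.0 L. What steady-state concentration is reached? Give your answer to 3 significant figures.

95.7 mg/L

CL = k · V = 0.0654 × 35.0 = 2.289 L/h
Css = rate / CL = 219 / 2.289 ≈ 95.7 mg/L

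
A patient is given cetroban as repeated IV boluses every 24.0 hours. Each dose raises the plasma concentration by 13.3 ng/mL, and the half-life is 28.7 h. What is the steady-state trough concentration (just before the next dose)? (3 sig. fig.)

16.9 ng/mL

k = ln 2 / 28.7 = 0.02415 h⁻¹
Fraction remaining after one interval: e^(−kτ) = e^(−0.02415 × 24.0) = 0.5601
R = 1 / (1 − 0.5601) = 2.273
Css,max = 13.3 × 2.273 = 30.23 ng/mL
Css,min = Css,max × e^(−kτ) = 30.23 × 0.5601 ≈ 16.9 ng/mL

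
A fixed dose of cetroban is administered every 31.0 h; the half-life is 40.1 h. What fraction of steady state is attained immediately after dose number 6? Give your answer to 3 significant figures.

0.960

k = ln 2 / 40.1 = 0.01729 h⁻¹
f_n = 1 − e^(−nkτ) = 1 − e^(−6 × 0.01729 × 31.0) = 1 − e^(−3.215) = 1 − 0.04015 ≈ 0.960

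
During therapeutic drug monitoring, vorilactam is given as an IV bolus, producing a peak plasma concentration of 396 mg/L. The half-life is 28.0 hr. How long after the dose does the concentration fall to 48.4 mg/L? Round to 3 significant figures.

k = ln 2 / 28.0 = 0.02476 hr⁻¹
C(t) = C₀ e^(−kt)  ⇒  t = ln(C₀/C) / k
t = ln(396/48.4) / 0.02476 = 2.102 / 0.02476 ≈ 84.9 hours

84.9 hours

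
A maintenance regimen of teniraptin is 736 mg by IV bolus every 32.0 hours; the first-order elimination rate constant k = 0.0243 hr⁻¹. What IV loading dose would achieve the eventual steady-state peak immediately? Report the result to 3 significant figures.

Accumulation ratio R = 1 / (1 − e^(−kτ)) = 1 / (1 − e^(−0.02430×32.0)) = 1 / (1 − 0.4595) = 1.850
Loading dose = maintenance dose × R = 736 × 1.850 ≈ 1360 mg

1360 mg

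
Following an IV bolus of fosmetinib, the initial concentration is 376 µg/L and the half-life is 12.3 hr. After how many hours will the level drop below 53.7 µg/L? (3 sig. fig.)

34.5 hours

k = ln 2 / 12.3 = 0.05635 hr⁻¹
C(t) = C₀ e^(−kt)  ⇒  t = ln(C₀/C) / k
t = ln(376/53.7) / 0.05635 = 1.946 / 0.05635 ≈ 34.5 hours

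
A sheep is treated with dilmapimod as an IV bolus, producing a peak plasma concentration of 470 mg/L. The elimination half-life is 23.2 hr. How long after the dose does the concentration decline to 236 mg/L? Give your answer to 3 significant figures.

k = ln 2 / 23.2 = 0.02988 hr⁻¹
C(t) = C₀ e^(−kt)  ⇒  t = ln(C₀/C) / k
t = ln(470/236) / 0.02988 = 0.6889 / 0.02988 ≈ 23.1 hours

23.1 hours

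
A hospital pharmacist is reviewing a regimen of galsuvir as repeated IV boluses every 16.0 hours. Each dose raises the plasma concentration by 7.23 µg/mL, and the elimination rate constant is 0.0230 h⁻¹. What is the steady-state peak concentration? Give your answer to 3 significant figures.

Fraction remaining after one interval: e^(−kτ) = e^(−0.02300 × 16.0) = 0.6921
R = 1 / (1 − 0.6921) = 3.248
Css,max = 7.23 × 3.248 ≈ 23.5 µg/mL

23.5 µg/mL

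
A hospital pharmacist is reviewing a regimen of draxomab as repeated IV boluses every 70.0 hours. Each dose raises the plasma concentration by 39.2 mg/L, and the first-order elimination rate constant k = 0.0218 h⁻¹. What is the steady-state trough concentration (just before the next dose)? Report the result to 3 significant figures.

10.9 mg/L

Fraction remaining after one interval: e^(−kτ) = e^(−0.02180 × 70.0) = 0.2174
R = 1 / (1 − 0.2174) = 1.278
Css,max = 39.2 × 1.278 = 50.09 mg/L
Css,min = Css,max × e^(−kτ) = 50.09 × 0.2174 ≈ 10.9 mg/L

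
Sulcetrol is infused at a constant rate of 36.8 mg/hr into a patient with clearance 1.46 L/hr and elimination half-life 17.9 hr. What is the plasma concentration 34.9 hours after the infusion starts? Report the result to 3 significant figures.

Css = rate / CL = 36.8 / 1.46 = 25.21 µg/mL
k = ln 2 / 17.9 = 0.03872 hr⁻¹
C(t) = Css (1 − e^(−kt)) = 25.21 × (1 − e^(−1.351)) = 25.21 × 0.7411 ≈ 18.7 µg/mL

18.7 µg/mL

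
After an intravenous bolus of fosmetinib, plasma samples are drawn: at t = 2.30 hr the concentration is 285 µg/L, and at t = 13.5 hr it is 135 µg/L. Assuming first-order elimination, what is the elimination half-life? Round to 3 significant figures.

10.4 hours

k = ln(C₁/C₂) / (t₂ − t₁) = ln(285/135) / (13.5 − 2.30)
  = 0.7472 / 11.20 = 0.06672 hr⁻¹
t½ = ln 2 / k = ln 2 / 0.06672 ≈ 10.4 hours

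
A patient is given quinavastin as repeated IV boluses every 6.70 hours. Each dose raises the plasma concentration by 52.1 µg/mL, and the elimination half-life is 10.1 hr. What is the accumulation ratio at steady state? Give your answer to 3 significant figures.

2.71

k = ln 2 / 10.1 = 0.06863 hr⁻¹
Fraction remaining after one interval: e^(−kτ) = e^(−0.06863 × 6.70) = 0.6314
R = 1 / (1 − 0.6314) = 1 / 0.3686 ≈ 2.71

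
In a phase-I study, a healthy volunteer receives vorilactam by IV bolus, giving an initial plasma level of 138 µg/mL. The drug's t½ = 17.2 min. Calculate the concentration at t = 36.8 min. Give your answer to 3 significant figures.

k = ln 2 / 17.2 = 0.04030 min⁻¹
C(t) = C₀ e^(−kt) = 138 × e^(−0.04030 × 36.8) = 138 × e^(−1.483) = 138 × 0.2270 ≈ 31.3 µg/mL

31.3 µg/mL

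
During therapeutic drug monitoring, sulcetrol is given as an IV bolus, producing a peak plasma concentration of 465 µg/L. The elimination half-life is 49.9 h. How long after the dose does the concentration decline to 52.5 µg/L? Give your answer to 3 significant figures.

k = ln 2 / 49.9 = 0.01389 h⁻¹
C(t) = C₀ e^(−kt)  ⇒  t = ln(C₀/C) / k
t = ln(465/52.5) / 0.01389 = 2.181 / 0.01389 ≈ 157 hours

157 hours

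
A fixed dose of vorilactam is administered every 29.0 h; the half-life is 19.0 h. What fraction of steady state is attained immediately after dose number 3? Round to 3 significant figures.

0.958

k = ln 2 / 19.0 = 0.03648 h⁻¹
f_n = 1 − e^(−nkτ) = 1 − e^(−3 × 0.03648 × 29.0) = 1 − e^(−3.174) = 1 − 0.04184 ≈ 0.958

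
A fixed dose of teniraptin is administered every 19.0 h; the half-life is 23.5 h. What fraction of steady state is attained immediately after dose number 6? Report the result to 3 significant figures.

0.965

k = ln 2 / 23.5 = 0.02950 h⁻¹
f_n = 1 − e^(−nkτ) = 1 − e^(−6 × 0.02950 × 19.0) = 1 − e^(−3.363) = 1 − 0.03465 ≈ 0.965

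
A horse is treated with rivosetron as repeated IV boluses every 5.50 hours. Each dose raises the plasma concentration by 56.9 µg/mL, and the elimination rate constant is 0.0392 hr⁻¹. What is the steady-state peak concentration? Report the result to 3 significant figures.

Fraction remaining after one interval: e^(−kτ) = e^(−0.03920 × 5.50) = 0.8061
R = 1 / (1 − 0.8061) = 5.156
Css,max = 56.9 × 5.156 ≈ 293 µg/mL

293 µg/mL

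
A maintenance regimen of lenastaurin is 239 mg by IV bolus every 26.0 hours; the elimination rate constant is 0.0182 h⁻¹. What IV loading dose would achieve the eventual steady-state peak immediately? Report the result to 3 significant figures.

634 mg

Accumulation ratio R = 1 / (1 − e^(−kτ)) = 1 / (1 − e^(−0.01820×26.0)) = 1 / (1 − 0.6230) = 2.653
Loading dose = maintenance dose × R = 239 × 2.653 ≈ 634 mg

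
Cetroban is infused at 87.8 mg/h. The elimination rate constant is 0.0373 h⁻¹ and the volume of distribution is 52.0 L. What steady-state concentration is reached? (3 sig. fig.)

45.3 mg/L

CL = k · V = 0.0373 × 52.0 = 1.940 L/h
Css = rate / CL = 87.8 / 1.940 ≈ 45.3 mg/L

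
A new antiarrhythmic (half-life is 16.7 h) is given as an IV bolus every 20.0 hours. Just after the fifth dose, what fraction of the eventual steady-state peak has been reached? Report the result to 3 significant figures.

k = ln 2 / 16.7 = 0.04151 h⁻¹
f_n = 1 − e^(−nkτ) = 1 − e^(−5 × 0.04151 × 20.0) = 1 − e^(−4.151) = 1 − 0.01576 ≈ 0.984

0.984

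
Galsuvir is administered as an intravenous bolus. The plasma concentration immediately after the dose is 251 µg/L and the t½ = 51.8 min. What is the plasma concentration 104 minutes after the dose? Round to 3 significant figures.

62.4 µg/L

k = ln 2 / 51.8 = 0.01338 min⁻¹
C(t) = C₀ e^(−kt) = 251 × e^(−0.01338 × 104) = 251 × e^(−1.392) = 251 × 0.2487 ≈ 62.4 µg/L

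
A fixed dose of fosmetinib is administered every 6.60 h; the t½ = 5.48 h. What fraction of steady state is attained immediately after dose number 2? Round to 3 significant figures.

k = ln 2 / 5.48 = 0.1265 h⁻¹
f_n = 1 − e^(−nkτ) = 1 − e^(−2 × 0.1265 × 6.60) = 1 − e^(−1.670) = 1 − 0.1883 ≈ 0.812

0.812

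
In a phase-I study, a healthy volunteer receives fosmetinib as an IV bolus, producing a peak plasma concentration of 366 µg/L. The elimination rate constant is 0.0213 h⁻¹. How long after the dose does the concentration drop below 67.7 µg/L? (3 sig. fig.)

79.2 hours

C(t) = C₀ e^(−kt)  ⇒  t = ln(C₀/C) / k
t = ln(366/67.7) / 0.02130 = 1.688 / 0.02130 ≈ 79.2 hours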